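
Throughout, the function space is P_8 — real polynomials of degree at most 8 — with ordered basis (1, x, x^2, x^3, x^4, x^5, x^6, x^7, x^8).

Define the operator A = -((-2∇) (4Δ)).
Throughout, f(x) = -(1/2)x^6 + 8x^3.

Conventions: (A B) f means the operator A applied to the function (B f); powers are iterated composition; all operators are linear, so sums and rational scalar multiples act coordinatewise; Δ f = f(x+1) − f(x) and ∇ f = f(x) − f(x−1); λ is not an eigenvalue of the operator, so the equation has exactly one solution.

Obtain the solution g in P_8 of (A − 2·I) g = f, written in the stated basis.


write g with unknown coordinates in the stated basis and equate coefficients in (A − 2·I) g = f
solving from the highest basis element down gives g = (1/4)x^6 + 30x^4 - 4x^3 + 1470x^2 - 96x + 12002
check: A g = 60x^4 + 2940x^2 - 192x + 24004
so A g − 2·g = -(1/2)x^6 + 8x^3 = f ✓

g(x) = (1/4)x^6 + 30x^4 - 4x^3 + 1470x^2 - 96x + 12002


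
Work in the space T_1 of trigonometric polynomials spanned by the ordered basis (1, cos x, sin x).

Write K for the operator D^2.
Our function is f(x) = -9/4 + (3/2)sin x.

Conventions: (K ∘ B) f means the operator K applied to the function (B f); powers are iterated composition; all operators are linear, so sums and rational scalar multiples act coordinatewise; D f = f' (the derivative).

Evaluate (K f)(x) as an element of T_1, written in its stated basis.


D f = (3/2)cos x
D D f = -(3/2)sin x

the result is g(x) = -(3/2)sin x


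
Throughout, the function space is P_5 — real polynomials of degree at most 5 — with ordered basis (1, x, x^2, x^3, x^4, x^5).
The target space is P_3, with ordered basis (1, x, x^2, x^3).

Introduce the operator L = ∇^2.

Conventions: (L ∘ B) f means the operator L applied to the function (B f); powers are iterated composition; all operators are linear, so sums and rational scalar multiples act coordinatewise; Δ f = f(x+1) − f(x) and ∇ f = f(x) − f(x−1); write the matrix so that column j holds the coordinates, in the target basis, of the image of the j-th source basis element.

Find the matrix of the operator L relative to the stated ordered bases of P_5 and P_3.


image of 1: 0
image of x: 0
image of x^2: 2
image of x^3: 6x - 6
image of x^4: 12x^2 - 24x + 14
image of x^5: 20x^3 - 60x^2 + 70x - 30
each image's coordinates form column j of the matrix

the matrix is [[0, 0, 2, -6, 14, -30]; [0, 0, 0, 6, -24, 70]; [0, 0, 0, 0, 12, -60]; [0, 0, 0, 0, 0, 20]] (rows listed top to bottom)


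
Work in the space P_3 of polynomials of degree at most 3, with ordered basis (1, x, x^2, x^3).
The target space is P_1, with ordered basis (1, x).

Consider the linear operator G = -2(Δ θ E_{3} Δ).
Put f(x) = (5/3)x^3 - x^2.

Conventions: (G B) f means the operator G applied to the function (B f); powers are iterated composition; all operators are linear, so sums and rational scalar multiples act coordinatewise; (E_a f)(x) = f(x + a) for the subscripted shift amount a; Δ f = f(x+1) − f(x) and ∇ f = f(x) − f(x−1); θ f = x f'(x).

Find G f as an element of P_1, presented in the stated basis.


the image equals g(x) = -40x - 86

Δ f = 5x^2 + 3x + 2/3
E_{3} Δ f = 5x^2 + 33x + 164/3
θ E_{3} Δ f = 10x^2 + 33x
Δ θ E_{3} Δ f = 20x + 43
(-2(Δ θ E_{3} Δ)) f = -40x - 86


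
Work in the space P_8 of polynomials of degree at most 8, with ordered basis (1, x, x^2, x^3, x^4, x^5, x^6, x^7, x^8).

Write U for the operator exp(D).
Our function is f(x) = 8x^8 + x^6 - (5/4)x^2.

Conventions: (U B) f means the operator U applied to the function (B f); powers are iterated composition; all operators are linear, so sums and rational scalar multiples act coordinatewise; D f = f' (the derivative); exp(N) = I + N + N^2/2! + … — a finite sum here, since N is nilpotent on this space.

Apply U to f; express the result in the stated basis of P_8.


g(x) = 8x^8 + 64x^7 + 225x^6 + 454x^5 + 575x^4 + 468x^3 + (951/4)x^2 + (135/2)x + 31/4

order-1 term: 64x^7 + 6x^5 - (5/2)x
order-2 term: 224x^6 + 15x^4 - 5/4
order-3 term: 448x^5 + 20x^3
order-4 term: 560x^4 + 15x^2
order-5 term: 448x^3 + 6x
order-6 term: 224x^2 + 1
order-7 term: 64x
order-8 term: 8
the series for exp(D) f terminates at order 8
exp(D) f = 8x^8 + 64x^7 + 225x^6 + 454x^5 + 575x^4 + 468x^3 + (951/4)x^2 + (135/2)x + 31/4


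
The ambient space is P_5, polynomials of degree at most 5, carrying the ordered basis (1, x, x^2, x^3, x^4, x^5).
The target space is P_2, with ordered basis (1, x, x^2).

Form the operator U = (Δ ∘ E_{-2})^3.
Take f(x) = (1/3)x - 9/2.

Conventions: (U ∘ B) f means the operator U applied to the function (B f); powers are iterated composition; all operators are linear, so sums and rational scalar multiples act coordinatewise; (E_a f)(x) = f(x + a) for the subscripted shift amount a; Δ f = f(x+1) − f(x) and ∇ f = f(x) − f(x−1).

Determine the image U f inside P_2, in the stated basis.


E_{-2} f = (1/3)x - 31/6
Δ E_{-2} f = 1/3
E_{-2} (Δ ∘ E_{-2}) f = 1/3
Δ E_{-2} (Δ ∘ E_{-2}) f = 0
E_{-2} (Δ ∘ E_{-2}) (Δ ∘ E_{-2}) f = 0
Δ E_{-2} (Δ ∘ E_{-2}) (Δ ∘ E_{-2}) f = 0

the result is g(x) = 0


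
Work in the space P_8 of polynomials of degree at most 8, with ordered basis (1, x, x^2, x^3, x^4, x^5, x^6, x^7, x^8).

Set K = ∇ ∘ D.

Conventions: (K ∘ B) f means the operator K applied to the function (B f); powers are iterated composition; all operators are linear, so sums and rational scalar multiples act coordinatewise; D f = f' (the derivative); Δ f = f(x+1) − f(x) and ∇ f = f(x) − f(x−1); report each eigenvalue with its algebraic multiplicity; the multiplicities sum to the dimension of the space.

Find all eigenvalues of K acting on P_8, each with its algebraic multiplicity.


image of 1: 0
image of x: 0
image of x^2: 2
image of x^3: 6x - 3
image of x^4: 12x^2 - 12x + 4
image of x^5: 20x^3 - 30x^2 + 20x - 5
image of x^6: 30x^4 - 60x^3 + 60x^2 - 30x + 6
image of x^7: 42x^5 - 105x^4 + 140x^3 - 105x^2 + 42x - 7
image of x^8: 56x^6 - 168x^5 + 280x^4 - 280x^3 + 168x^2 - 56x + 8
the matrix is upper triangular; its diagonal is (0, 0, 0, 0, 0, 0, 0, 0, 0)
for a triangular matrix the eigenvalues are the diagonal entries, with algebraic multiplicity their repetition count

λ = 0 (multiplicity 9)


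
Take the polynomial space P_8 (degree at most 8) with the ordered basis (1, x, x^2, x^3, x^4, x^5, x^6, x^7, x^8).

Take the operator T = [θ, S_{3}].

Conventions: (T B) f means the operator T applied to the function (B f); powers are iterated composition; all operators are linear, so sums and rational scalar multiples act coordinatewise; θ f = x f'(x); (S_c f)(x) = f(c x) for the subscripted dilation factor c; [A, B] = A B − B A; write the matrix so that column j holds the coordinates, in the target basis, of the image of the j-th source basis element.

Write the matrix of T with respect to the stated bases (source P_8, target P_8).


image of 1: 0
image of x: 0
image of x^2: 0
image of x^3: 0
image of x^4: 0
image of x^5: 0
image of x^6: 0
image of x^7: 0
image of x^8: 0
each image's coordinates form column j of the matrix

the matrix is [[0, 0, 0, 0, 0, 0, 0, 0, 0]; [0, 0, 0, 0, 0, 0, 0, 0, 0]; [0, 0, 0, 0, 0, 0, 0, 0, 0]; [0, 0, 0, 0, 0, 0, 0, 0, 0]; [0, 0, 0, 0, 0, 0, 0, 0, 0]; [0, 0, 0, 0, 0, 0, 0, 0, 0]; [0, 0, 0, 0, 0, 0, 0, 0, 0]; [0, 0, 0, 0, 0, 0, 0, 0, 0]; [0, 0, 0, 0, 0, 0, 0, 0, 0]] (rows listed top to bottom)


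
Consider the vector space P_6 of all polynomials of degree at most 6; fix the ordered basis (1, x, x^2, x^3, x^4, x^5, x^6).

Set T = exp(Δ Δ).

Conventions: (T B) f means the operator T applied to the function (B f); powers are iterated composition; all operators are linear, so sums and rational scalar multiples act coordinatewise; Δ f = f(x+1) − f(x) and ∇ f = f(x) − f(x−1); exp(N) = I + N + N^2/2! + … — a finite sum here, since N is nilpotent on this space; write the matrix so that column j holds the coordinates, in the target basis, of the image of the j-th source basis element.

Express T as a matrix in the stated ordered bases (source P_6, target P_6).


image of 1: 1
image of x: x
image of x^2: x^2 + 2
image of x^3: x^3 + 6x + 6
image of x^4: x^4 + 12x^2 + 24x + 26
image of x^5: x^5 + 20x^3 + 60x^2 + 130x + 150
image of x^6: x^6 + 30x^4 + 120x^3 + 390x^2 + 900x + 962
each image's coordinates form column j of the matrix

the matrix is [[1, 0, 2, 6, 26, 150, 962]; [0, 1, 0, 6, 24, 130, 900]; [0, 0, 1, 0, 12, 60, 390]; [0, 0, 0, 1, 0, 20, 120]; [0, 0, 0, 0, 1, 0, 30]; [0, 0, 0, 0, 0, 1, 0]; [0, 0, 0, 0, 0, 0, 1]] (rows listed top to bottom)


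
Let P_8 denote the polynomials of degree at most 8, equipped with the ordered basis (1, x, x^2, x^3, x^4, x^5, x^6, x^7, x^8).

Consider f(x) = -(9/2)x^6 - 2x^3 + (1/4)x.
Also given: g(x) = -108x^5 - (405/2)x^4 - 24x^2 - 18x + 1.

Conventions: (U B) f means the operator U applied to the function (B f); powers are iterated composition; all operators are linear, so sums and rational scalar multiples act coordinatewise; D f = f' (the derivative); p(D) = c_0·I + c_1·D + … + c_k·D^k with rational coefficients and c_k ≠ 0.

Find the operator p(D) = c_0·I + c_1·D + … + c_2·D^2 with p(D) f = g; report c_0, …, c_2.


D^0 f = -(9/2)x^6 - 2x^3 + (1/4)x
D^1 f = -27x^5 - 6x^2 + 1/4
D^2 f = -135x^4 - 12x
matching coefficients of g against c_0 f + c_1 Df + … from the top degree down determines the c_i
solution: c_0 = 0, c_1 = 4, c_2 = 3/2

p(D) = 4·D + (3/2)·D^2, i.e. c_0 = 0, c_1 = 4, c_2 = 3/2


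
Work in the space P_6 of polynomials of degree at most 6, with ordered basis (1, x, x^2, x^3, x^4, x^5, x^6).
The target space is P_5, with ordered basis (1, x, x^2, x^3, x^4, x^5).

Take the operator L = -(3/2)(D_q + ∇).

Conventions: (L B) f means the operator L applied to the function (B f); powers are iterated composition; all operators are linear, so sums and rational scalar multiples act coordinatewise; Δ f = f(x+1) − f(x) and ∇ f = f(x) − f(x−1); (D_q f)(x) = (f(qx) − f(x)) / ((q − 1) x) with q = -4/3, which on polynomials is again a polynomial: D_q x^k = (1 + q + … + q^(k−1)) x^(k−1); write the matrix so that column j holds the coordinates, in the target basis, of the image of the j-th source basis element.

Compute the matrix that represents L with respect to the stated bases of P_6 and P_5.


the matrix is [[0, -3, 3/2, -3/2, 3/2, -3/2, 3/2]; [0, 0, -5/2, 9/2, -6, 15/2, -9]; [0, 0, 0, -20/3, 9, -15, 45/2]; [0, 0, 0, 0, -83/18, 15, -30]; [0, 0, 0, 0, 0, -293/27, 45/2]; [0, 0, 0, 0, 0, 0, -977/162]] (rows listed top to bottom)

image of 1: 0
image of x: -3
image of x^2: -(5/2)x + 3/2
image of x^3: -(20/3)x^2 + (9/2)x - 3/2
image of x^4: -(83/18)x^3 + 9x^2 - 6x + 3/2
image of x^5: -(293/27)x^4 + 15x^3 - 15x^2 + (15/2)x - 3/2
image of x^6: -(977/162)x^5 + (45/2)x^4 - 30x^3 + (45/2)x^2 - 9x + 3/2
each image's coordinates form column j of the matrix


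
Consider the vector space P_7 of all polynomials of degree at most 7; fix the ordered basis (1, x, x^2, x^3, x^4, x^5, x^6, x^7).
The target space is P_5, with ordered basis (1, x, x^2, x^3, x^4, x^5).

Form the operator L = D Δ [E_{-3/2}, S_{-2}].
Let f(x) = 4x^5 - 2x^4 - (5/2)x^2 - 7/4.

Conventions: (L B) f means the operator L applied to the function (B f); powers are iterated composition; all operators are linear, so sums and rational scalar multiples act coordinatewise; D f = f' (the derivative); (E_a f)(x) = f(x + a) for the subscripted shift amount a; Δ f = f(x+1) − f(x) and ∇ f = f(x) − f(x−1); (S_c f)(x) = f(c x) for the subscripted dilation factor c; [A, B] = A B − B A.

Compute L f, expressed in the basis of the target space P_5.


the image equals g(x) = 17280x^2 + 6048x + 9216

S_{-2} f = -128x^5 - 32x^4 - 10x^2 - 7/4
E_{-3/2} S_{-2} f = -128x^5 + 928x^4 - 2688x^3 + 3878x^2 - 2778x + 3143/4
E_{-3/2} f = 4x^5 - 32x^4 + 102x^3 - (329/2)x^2 + (543/4)x - 383/8
S_{-2} E_{-3/2} f = -128x^5 - 512x^4 - 816x^3 - 658x^2 - (543/2)x - 383/8
[E_{-3/2}, S_{-2}] f = 1440x^4 - 1872x^3 + 4536x^2 - (5013/2)x + 6669/8
Δ [E_{-3/2}, S_{-2}] f = 5760x^3 + 3024x^2 + 9216x + 3195/2
D Δ [E_{-3/2}, S_{-2}] f = 17280x^2 + 6048x + 9216


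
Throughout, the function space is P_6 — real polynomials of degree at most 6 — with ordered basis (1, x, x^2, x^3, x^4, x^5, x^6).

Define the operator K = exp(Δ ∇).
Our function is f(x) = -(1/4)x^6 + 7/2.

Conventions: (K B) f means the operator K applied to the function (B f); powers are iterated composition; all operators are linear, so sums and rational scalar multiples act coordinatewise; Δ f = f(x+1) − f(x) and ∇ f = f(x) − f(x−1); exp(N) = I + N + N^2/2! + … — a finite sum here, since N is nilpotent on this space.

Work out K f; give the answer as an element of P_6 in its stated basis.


order-1 term: -(15/2)x^4 - (15/2)x^2 - 1/2
order-2 term: -45x^2 - 15
order-3 term: -30
the series for exp(Δ ∇) f terminates at order 3
exp(Δ ∇) f = -(1/4)x^6 - (15/2)x^4 - (105/2)x^2 - 42

the image equals g(x) = -(1/4)x^6 - (15/2)x^4 - (105/2)x^2 - 42


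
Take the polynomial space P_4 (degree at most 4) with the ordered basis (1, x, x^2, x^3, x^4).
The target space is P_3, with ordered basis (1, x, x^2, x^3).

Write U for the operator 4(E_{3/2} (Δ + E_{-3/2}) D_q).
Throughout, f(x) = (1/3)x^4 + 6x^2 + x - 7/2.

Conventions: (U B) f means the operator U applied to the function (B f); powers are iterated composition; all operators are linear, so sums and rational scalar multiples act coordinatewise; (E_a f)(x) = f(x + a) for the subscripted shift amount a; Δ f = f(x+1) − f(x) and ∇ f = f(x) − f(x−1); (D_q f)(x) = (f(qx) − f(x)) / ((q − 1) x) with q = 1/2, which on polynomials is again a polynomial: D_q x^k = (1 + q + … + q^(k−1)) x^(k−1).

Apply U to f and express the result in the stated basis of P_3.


D_q f = (5/8)x^3 + 9x + 1
Δ D_q f = (15/8)x^2 + (15/8)x + 77/8
E_{-3/2} D_q f = (5/8)x^3 - (45/16)x^2 + (423/32)x - 935/64
(Δ + E_{-3/2}) D_q f = (5/8)x^3 - (15/16)x^2 + (483/32)x - 319/64
E_{3/2} (Δ + E_{-3/2}) D_q f = (5/8)x^3 + (15/8)x^2 + (33/2)x + 565/32
(4(E_{3/2} (Δ + E_{-3/2}) D_q)) f = (5/2)x^3 + (15/2)x^2 + 66x + 565/8

g(x) = (5/2)x^3 + (15/2)x^2 + 66x + 565/8


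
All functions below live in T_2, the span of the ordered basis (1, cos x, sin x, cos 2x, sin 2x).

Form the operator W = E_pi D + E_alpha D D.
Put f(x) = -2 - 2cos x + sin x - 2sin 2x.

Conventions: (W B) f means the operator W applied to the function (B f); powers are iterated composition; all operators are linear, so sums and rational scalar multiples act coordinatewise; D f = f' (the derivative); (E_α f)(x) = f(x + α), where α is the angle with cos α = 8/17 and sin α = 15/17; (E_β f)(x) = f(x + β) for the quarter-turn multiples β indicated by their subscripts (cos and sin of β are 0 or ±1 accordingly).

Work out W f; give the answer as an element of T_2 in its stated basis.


the image equals g(x) = -(16/17)cos x - (72/17)sin x + (764/289)cos 2x - (1288/289)sin 2x

D f = cos x + 2sin x - 4cos 2x
E_pi D f = -cos x - 2sin x - 4cos 2x
D f = cos x + 2sin x - 4cos 2x
D D f = 2cos x - sin x + 8sin 2x
E_alpha D D f = (1/17)cos x - (38/17)sin x + (1920/289)cos 2x - (1288/289)sin 2x
(E_pi D + E_alpha D D) f = -(16/17)cos x - (72/17)sin x + (764/289)cos 2x - (1288/289)sin 2x


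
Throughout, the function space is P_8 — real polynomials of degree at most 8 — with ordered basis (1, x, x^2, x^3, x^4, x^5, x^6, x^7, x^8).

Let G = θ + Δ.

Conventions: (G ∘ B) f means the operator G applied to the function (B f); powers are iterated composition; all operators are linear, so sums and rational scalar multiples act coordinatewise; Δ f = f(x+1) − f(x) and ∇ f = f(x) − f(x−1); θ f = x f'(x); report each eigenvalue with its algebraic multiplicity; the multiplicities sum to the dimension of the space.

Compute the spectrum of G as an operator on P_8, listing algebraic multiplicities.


λ = 0 (multiplicity 1), λ = 1 (multiplicity 1), λ = 2 (multiplicity 1), λ = 3 (multiplicity 1), λ = 4 (multiplicity 1), λ = 5 (multiplicity 1), λ = 6 (multiplicity 1), λ = 7 (multiplicity 1), λ = 8 (multiplicity 1)

image of 1: 0
image of x: x + 1
image of x^2: 2x^2 + 2x + 1
image of x^3: 3x^3 + 3x^2 + 3x + 1
image of x^4: 4x^4 + 4x^3 + 6x^2 + 4x + 1
image of x^5: 5x^5 + 5x^4 + 10x^3 + 10x^2 + 5x + 1
image of x^6: 6x^6 + 6x^5 + 15x^4 + 20x^3 + 15x^2 + 6x + 1
image of x^7: 7x^7 + 7x^6 + 21x^5 + 35x^4 + 35x^3 + 21x^2 + 7x + 1
image of x^8: 8x^8 + 8x^7 + 28x^6 + 56x^5 + 70x^4 + 56x^3 + 28x^2 + 8x + 1
the matrix is upper triangular; its diagonal is (0, 1, 2, 3, 4, 5, 6, 7, 8)
for a triangular matrix the eigenvalues are the diagonal entries, with algebraic multiplicity their repetition count


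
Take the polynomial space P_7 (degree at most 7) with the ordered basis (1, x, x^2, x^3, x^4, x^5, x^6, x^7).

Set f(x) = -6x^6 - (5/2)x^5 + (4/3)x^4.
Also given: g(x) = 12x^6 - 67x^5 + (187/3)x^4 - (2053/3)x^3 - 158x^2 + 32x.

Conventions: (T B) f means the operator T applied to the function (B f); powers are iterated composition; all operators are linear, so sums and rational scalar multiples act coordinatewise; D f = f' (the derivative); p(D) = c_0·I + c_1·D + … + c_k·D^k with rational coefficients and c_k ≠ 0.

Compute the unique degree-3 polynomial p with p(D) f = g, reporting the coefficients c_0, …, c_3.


c_0 = -2, c_1 = 2, c_2 = -1/2, c_3 = 1

D^0 f = -6x^6 - (5/2)x^5 + (4/3)x^4
D^1 f = -36x^5 - (25/2)x^4 + (16/3)x^3
D^2 f = -180x^4 - 50x^3 + 16x^2
D^3 f = -720x^3 - 150x^2 + 32x
matching coefficients of g against c_0 f + c_1 Df + … from the top degree down determines the c_i
solution: c_0 = -2, c_1 = 2, c_2 = -1/2, c_3 = 1


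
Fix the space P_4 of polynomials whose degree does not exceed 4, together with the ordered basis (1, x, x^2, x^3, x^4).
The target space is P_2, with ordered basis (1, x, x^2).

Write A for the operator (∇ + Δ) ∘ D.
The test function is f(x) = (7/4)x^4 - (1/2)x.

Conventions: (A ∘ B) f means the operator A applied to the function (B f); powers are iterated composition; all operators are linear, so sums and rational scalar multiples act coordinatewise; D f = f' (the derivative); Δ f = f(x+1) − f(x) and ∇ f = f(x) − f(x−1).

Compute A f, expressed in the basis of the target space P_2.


D f = 7x^3 - 1/2
∇ D f = 21x^2 - 21x + 7
Δ D f = 21x^2 + 21x + 7
(∇ + Δ) D f = 42x^2 + 14

the image equals g(x) = 42x^2 + 14


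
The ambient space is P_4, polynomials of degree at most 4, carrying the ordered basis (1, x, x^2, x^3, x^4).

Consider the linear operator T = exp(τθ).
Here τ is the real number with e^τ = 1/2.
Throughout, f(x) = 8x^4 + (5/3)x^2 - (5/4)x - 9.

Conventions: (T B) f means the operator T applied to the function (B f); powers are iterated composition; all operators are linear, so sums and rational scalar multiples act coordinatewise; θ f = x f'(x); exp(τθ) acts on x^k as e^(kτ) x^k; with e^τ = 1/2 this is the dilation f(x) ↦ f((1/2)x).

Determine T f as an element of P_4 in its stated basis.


g(x) = (1/2)x^4 + (5/12)x^2 - (5/8)x - 9

exp(τθ) x^k = e^(kτ) x^k; with e^τ = 1/2 this sends x^k to (1/2)^k x^k
x ↦ 1/2 x
x^2 ↦ 1/4 x^2
x^4 ↦ 1/16 x^4
applying this coordinatewise to f: exp(τθ) f = (1/2)x^4 + (5/12)x^2 - (5/8)x - 9


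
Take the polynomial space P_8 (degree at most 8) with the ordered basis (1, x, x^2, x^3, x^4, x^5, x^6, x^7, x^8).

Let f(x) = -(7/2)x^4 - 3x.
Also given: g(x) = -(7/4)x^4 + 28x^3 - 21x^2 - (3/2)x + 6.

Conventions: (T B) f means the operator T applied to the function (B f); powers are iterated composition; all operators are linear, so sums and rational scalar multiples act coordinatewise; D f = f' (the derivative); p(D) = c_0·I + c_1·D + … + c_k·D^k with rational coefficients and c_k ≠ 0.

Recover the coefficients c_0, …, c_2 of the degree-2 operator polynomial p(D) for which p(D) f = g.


D^0 f = -(7/2)x^4 - 3x
D^1 f = -14x^3 - 3
D^2 f = -42x^2
matching coefficients of g against c_0 f + c_1 Df + … from the top degree down determines the c_i
solution: c_0 = 1/2, c_1 = -2, c_2 = 1/2

c_0 = 1/2, c_1 = -2, c_2 = 1/2


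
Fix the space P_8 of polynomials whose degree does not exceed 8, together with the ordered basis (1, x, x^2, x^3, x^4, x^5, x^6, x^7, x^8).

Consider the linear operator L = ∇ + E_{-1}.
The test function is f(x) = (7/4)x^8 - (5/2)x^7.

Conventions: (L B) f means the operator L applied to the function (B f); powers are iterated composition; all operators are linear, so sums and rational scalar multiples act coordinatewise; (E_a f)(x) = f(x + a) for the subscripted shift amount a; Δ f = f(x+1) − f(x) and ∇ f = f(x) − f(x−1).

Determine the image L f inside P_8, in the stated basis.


the result is g(x) = (7/4)x^8 - (5/2)x^7

∇ f = 14x^7 - (133/2)x^6 + (301/2)x^5 - 210x^4 + (371/2)x^3 - (203/2)x^2 + (63/2)x - 17/4
E_{-1} f = (7/4)x^8 - (33/2)x^7 + (133/2)x^6 - (301/2)x^5 + 210x^4 - (371/2)x^3 + (203/2)x^2 - (63/2)x + 17/4
(∇ + E_{-1}) f = (7/4)x^8 - (5/2)x^7


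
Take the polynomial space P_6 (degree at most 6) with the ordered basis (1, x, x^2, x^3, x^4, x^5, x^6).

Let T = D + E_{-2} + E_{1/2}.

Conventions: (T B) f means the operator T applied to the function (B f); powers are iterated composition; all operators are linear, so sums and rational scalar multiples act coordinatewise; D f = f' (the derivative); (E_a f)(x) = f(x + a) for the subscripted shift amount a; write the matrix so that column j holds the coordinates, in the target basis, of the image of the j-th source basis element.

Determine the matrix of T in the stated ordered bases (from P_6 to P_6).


the matrix is [[2, -1/2, 17/4, -63/8, 257/16, -1023/32, 4097/64]; [0, 2, -1, 51/4, -63/2, 1285/16, -3069/16]; [0, 0, 2, -3/2, 51/2, -315/4, 3855/16]; [0, 0, 0, 2, -2, 85/2, -315/2]; [0, 0, 0, 0, 2, -5/2, 255/4]; [0, 0, 0, 0, 0, 2, -3]; [0, 0, 0, 0, 0, 0, 2]] (rows listed top to bottom)

image of 1: 2
image of x: 2x - 1/2
image of x^2: 2x^2 - x + 17/4
image of x^3: 2x^3 - (3/2)x^2 + (51/4)x - 63/8
image of x^4: 2x^4 - 2x^3 + (51/2)x^2 - (63/2)x + 257/16
image of x^5: 2x^5 - (5/2)x^4 + (85/2)x^3 - (315/4)x^2 + (1285/16)x - 1023/32
image of x^6: 2x^6 - 3x^5 + (255/4)x^4 - (315/2)x^3 + (3855/16)x^2 - (3069/16)x + 4097/64
each image's coordinates form column j of the matrix


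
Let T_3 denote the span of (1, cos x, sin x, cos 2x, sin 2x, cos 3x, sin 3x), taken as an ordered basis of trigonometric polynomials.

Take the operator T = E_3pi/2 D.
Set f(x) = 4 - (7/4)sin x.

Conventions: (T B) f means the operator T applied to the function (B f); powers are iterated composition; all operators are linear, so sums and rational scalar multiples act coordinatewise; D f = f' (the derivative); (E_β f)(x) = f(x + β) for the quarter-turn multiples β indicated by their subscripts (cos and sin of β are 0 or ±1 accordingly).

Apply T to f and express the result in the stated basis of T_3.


the result is g(x) = -(7/4)sin x

D f = -(7/4)cos x
E_3pi/2 D f = -(7/4)sin x


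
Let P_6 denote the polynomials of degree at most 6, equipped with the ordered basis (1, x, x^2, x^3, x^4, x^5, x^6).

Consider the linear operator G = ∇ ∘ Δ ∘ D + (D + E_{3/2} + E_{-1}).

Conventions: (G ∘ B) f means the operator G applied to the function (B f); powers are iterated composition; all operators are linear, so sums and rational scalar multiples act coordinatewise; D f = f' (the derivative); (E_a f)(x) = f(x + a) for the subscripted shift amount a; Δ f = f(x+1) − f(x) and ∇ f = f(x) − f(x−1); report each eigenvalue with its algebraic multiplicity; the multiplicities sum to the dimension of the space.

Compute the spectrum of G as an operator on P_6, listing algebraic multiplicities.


image of 1: 2
image of x: 2x + 3/2
image of x^2: 2x^2 + 3x + 13/4
image of x^3: 2x^3 + (9/2)x^2 + (39/4)x + 67/8
image of x^4: 2x^4 + 6x^3 + (39/2)x^2 + (67/2)x + 97/16
image of x^5: 2x^5 + (15/2)x^4 + (65/2)x^3 + (335/4)x^2 + (485/16)x + 531/32
image of x^6: 2x^6 + 9x^5 + (195/4)x^4 + (335/2)x^3 + (1455/16)x^2 + (1593/16)x + 793/64
the matrix is upper triangular; its diagonal is (2, 2, 2, 2, 2, 2, 2)
for a triangular matrix the eigenvalues are the diagonal entries, with algebraic multiplicity their repetition count

λ = 2 (multiplicity 7)


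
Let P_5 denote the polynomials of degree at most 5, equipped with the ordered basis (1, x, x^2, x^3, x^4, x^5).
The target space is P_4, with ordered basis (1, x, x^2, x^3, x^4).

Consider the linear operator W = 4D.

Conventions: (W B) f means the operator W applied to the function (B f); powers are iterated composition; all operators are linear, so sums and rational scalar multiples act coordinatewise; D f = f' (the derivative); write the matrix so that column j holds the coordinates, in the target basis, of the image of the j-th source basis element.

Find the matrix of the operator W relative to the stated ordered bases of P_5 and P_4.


the matrix is [[0, 4, 0, 0, 0, 0]; [0, 0, 8, 0, 0, 0]; [0, 0, 0, 12, 0, 0]; [0, 0, 0, 0, 16, 0]; [0, 0, 0, 0, 0, 20]] (rows listed top to bottom)

image of 1: 0
image of x: 4
image of x^2: 8x
image of x^3: 12x^2
image of x^4: 16x^3
image of x^5: 20x^4
each image's coordinates form column j of the matrix


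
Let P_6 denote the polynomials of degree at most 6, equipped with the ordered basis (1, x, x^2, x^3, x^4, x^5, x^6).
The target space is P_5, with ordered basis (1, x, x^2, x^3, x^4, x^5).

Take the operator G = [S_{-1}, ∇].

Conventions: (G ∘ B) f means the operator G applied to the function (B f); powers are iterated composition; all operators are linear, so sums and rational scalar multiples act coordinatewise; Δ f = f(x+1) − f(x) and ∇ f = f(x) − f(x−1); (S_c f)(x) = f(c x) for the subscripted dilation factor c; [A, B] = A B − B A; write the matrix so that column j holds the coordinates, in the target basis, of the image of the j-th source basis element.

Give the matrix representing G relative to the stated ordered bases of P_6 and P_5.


image of 1: 0
image of x: 2
image of x^2: -4x
image of x^3: 6x^2 + 2
image of x^4: -8x^3 - 8x
image of x^5: 10x^4 + 20x^2 + 2
image of x^6: -12x^5 - 40x^3 - 12x
each image's coordinates form column j of the matrix

the matrix is [[0, 2, 0, 2, 0, 2, 0]; [0, 0, -4, 0, -8, 0, -12]; [0, 0, 0, 6, 0, 20, 0]; [0, 0, 0, 0, -8, 0, -40]; [0, 0, 0, 0, 0, 10, 0]; [0, 0, 0, 0, 0, 0, -12]] (rows listed top to bottom)


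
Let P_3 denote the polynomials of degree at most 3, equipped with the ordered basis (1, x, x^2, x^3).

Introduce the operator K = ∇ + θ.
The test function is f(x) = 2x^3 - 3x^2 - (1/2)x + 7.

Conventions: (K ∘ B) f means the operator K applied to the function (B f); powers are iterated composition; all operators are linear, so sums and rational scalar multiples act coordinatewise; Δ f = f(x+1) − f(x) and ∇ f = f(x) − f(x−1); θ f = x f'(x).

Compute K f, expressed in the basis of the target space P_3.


g(x) = 6x^3 - (25/2)x + 9/2

∇ f = 6x^2 - 12x + 9/2
θ f = 6x^3 - 6x^2 - (1/2)x
(∇ + θ) f = 6x^3 - (25/2)x + 9/2


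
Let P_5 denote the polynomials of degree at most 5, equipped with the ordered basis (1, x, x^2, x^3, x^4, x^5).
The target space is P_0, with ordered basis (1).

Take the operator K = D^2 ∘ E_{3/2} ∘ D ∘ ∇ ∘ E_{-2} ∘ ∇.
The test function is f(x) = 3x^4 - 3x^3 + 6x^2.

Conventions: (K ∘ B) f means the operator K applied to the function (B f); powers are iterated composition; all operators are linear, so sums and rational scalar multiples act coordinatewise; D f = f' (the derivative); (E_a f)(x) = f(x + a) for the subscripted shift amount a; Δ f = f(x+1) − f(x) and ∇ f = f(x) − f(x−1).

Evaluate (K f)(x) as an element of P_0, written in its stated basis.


g(x) = 0

∇ f = 12x^3 - 27x^2 + 33x - 12
E_{-2} ∇ f = 12x^3 - 99x^2 + 285x - 282
∇ (E_{-2} ∘ ∇) f = 36x^2 - 234x + 396
D ∇ (E_{-2} ∘ ∇) f = 72x - 234
E_{3/2} (D ∘ ∇) (E_{-2} ∘ ∇) f = 72x - 126
D E_{3/2} (D ∘ ∇) (E_{-2} ∘ ∇) f = 72
D D E_{3/2} (D ∘ ∇) (E_{-2} ∘ ∇) f = 0


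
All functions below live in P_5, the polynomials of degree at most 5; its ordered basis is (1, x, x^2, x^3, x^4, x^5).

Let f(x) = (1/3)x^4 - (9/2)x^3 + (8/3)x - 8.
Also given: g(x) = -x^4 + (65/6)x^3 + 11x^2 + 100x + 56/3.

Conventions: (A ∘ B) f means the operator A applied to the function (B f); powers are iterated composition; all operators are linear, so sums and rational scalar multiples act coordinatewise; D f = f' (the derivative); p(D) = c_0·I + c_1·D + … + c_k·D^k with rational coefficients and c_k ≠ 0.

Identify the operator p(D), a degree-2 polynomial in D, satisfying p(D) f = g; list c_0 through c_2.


D^0 f = (1/3)x^4 - (9/2)x^3 + (8/3)x - 8
D^1 f = (4/3)x^3 - (27/2)x^2 + 8/3
D^2 f = 4x^2 - 27x
matching coefficients of g against c_0 f + c_1 Df + … from the top degree down determines the c_i
solution: c_0 = -3, c_1 = -2, c_2 = -4

p(D) = -3·I − 2·D − 4·D^2, i.e. c_0 = -3, c_1 = -2, c_2 = -4


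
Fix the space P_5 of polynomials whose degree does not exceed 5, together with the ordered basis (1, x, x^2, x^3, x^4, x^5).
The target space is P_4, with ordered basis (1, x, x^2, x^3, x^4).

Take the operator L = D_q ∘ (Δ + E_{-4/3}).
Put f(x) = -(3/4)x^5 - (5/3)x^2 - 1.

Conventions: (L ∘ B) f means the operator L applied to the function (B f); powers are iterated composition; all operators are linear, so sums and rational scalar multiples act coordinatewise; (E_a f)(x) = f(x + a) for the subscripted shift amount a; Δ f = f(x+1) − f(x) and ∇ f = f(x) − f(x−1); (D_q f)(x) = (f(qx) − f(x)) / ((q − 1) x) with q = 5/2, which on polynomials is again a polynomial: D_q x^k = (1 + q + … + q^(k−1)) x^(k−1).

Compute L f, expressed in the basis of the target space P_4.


the result is g(x) = -(3093/64)x^4 + (1015/32)x^3 - (1625/8)x^2 + (1085/36)x - 1565/108

Δ f = -(15/4)x^4 - (15/2)x^3 - (15/2)x^2 - (85/12)x - 29/12
E_{-4/3} f = -(3/4)x^5 + 5x^4 - (40/3)x^3 + (145/9)x^2 - (200/27)x - 65/81
(Δ + E_{-4/3}) f = -(3/4)x^5 + (5/4)x^4 - (125/6)x^3 + (155/18)x^2 - (1565/108)x - 1043/324
D_q (Δ + E_{-4/3}) f = -(3093/64)x^4 + (1015/32)x^3 - (1625/8)x^2 + (1085/36)x - 1565/108


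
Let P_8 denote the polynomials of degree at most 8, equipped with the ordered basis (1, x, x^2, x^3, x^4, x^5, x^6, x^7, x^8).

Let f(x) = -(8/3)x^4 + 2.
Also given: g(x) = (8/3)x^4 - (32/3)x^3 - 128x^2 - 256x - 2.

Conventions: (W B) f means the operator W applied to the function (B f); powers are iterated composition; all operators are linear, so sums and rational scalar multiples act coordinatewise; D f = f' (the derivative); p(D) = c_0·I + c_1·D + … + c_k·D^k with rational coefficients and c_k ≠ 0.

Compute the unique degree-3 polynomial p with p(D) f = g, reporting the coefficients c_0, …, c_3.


c_0 = -1, c_1 = 1, c_2 = 4, c_3 = 4

D^0 f = -(8/3)x^4 + 2
D^1 f = -(32/3)x^3
D^2 f = -32x^2
D^3 f = -64x
matching coefficients of g against c_0 f + c_1 Df + … from the top degree down determines the c_i
solution: c_0 = -1, c_1 = 1, c_2 = 4, c_3 = 4


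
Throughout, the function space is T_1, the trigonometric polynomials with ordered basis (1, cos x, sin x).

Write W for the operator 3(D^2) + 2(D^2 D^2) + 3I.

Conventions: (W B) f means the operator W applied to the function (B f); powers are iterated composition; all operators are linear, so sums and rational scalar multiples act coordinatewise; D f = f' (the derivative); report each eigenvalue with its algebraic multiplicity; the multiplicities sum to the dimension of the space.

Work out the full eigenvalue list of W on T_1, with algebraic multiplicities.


λ = 2 (multiplicity 2), λ = 3 (multiplicity 1)

image of 1: 3
image of cos x: 2cos x
image of sin x: 2sin x
the matrix is diagonal; its diagonal is (3, 2, 2)
for a triangular matrix the eigenvalues are the diagonal entries, with algebraic multiplicity their repetition count


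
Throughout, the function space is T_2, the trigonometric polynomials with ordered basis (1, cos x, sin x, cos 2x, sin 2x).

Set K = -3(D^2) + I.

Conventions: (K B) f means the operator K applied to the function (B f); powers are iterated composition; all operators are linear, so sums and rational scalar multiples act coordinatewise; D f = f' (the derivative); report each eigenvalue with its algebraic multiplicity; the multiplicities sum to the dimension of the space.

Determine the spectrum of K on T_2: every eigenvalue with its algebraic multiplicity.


λ = 1 (multiplicity 1), λ = 4 (multiplicity 2), λ = 13 (multiplicity 2)

image of 1: 1
image of cos x: 4cos x
image of sin x: 4sin x
image of cos 2x: 13cos 2x
image of sin 2x: 13sin 2x
the matrix is diagonal; its diagonal is (1, 4, 4, 13, 13)
for a triangular matrix the eigenvalues are the diagonal entries, with algebraic multiplicity their repetition count


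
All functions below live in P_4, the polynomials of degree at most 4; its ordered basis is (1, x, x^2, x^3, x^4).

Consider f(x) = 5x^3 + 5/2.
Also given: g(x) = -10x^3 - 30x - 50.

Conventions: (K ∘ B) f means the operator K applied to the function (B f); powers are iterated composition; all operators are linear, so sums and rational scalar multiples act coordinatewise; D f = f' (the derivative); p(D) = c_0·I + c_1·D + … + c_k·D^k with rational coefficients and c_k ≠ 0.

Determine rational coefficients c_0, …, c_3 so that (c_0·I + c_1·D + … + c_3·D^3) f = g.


D^0 f = 5x^3 + 5/2
D^1 f = 15x^2
D^2 f = 30x
D^3 f = 30
matching coefficients of g against c_0 f + c_1 Df + … from the top degree down determines the c_i
solution: c_0 = -2, c_1 = 0, c_2 = -1, c_3 = -3/2

p(D) = -2·I − D^2 − (3/2)·D^3, i.e. c_0 = -2, c_1 = 0, c_2 = -1, c_3 = -3/2


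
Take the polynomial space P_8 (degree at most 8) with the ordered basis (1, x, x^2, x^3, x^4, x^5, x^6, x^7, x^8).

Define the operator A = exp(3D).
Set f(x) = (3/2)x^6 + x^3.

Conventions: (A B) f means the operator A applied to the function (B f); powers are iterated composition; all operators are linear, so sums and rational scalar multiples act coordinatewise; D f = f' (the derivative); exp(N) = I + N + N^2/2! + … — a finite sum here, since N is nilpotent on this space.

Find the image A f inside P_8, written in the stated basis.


order-1 term: 27x^5 + 9x^2
order-2 term: (405/2)x^4 + 27x
order-3 term: 810x^3 + 27
order-4 term: (3645/2)x^2
order-5 term: 2187x
order-6 term: 2187/2
the series for exp(3D) f terminates at order 6
exp(3D) f = (3/2)x^6 + 27x^5 + (405/2)x^4 + 811x^3 + (3663/2)x^2 + 2214x + 2241/2

the result is g(x) = (3/2)x^6 + 27x^5 + (405/2)x^4 + 811x^3 + (3663/2)x^2 + 2214x + 2241/2


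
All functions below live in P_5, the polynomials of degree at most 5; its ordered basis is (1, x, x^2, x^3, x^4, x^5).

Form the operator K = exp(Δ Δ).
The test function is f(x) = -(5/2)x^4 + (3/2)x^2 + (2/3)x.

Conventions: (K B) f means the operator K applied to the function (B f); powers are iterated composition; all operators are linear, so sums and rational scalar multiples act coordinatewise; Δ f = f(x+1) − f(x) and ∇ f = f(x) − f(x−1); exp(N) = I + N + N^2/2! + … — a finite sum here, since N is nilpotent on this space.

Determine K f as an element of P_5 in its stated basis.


order-1 term: -30x^2 - 60x - 32
order-2 term: -30
the series for exp(Δ Δ) f terminates at order 2
exp(Δ Δ) f = -(5/2)x^4 - (57/2)x^2 - (178/3)x - 62

g(x) = -(5/2)x^4 - (57/2)x^2 - (178/3)x - 62


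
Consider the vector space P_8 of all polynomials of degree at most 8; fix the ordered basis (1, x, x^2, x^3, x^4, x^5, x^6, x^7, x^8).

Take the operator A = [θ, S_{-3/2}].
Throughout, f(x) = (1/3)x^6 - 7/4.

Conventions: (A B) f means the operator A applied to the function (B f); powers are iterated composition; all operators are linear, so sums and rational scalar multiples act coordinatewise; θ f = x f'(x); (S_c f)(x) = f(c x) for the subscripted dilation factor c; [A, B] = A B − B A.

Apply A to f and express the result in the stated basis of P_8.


S_{-3/2} f = (243/64)x^6 - 7/4
θ S_{-3/2} f = (729/32)x^6
θ f = 2x^6
S_{-3/2} θ f = (729/32)x^6
[θ, S_{-3/2}] f = 0

g(x) = 0


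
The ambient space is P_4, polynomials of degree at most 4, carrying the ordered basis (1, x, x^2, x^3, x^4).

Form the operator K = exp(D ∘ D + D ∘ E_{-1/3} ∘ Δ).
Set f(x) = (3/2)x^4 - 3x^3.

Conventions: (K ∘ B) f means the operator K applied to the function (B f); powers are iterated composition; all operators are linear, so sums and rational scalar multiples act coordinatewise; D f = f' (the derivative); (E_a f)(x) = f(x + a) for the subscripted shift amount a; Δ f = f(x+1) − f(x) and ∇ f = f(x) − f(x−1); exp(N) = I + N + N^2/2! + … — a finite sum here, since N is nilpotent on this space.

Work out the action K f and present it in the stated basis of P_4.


order-1 term: 36x^2 - 30x - 1
order-2 term: 72
the series for exp(D ∘ D + D ∘ E_{-1/3} ∘ Δ) f terminates at order 2
exp(D ∘ D + D ∘ E_{-1/3} ∘ Δ) f = (3/2)x^4 - 3x^3 + 36x^2 - 30x + 71

the image equals g(x) = (3/2)x^4 - 3x^3 + 36x^2 - 30x + 71


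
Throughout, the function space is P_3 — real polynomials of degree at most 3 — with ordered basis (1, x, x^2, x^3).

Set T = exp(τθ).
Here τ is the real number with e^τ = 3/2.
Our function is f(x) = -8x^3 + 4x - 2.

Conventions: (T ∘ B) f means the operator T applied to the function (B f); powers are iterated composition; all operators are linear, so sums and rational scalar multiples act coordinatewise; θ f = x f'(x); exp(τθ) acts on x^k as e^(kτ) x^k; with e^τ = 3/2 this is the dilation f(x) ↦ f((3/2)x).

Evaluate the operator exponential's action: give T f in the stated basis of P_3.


g(x) = -27x^3 + 6x - 2

exp(τθ) x^k = e^(kτ) x^k; with e^τ = 3/2 this sends x^k to (3/2)^k x^k
x ↦ 3/2 x
x^3 ↦ 27/8 x^3
applying this coordinatewise to f: exp(τθ) f = -27x^3 + 6x - 2


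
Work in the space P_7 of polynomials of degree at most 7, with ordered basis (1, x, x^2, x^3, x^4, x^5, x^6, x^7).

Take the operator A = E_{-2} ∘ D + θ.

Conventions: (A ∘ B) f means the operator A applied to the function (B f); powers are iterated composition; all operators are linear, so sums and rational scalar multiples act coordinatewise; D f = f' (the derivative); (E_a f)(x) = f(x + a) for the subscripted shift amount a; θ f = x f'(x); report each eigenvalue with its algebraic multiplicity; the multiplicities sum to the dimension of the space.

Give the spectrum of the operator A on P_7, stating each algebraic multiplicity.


image of 1: 0
image of x: x + 1
image of x^2: 2x^2 + 2x - 4
image of x^3: 3x^3 + 3x^2 - 12x + 12
image of x^4: 4x^4 + 4x^3 - 24x^2 + 48x - 32
image of x^5: 5x^5 + 5x^4 - 40x^3 + 120x^2 - 160x + 80
image of x^6: 6x^6 + 6x^5 - 60x^4 + 240x^3 - 480x^2 + 480x - 192
image of x^7: 7x^7 + 7x^6 - 84x^5 + 420x^4 - 1120x^3 + 1680x^2 - 1344x + 448
the matrix is upper triangular; its diagonal is (0, 1, 2, 3, 4, 5, 6, 7)
for a triangular matrix the eigenvalues are the diagonal entries, with algebraic multiplicity their repetition count

λ = 0 (multiplicity 1), λ = 1 (multiplicity 1), λ = 2 (multiplicity 1), λ = 3 (multiplicity 1), λ = 4 (multiplicity 1), λ = 5 (multiplicity 1), λ = 6 (multiplicity 1), λ = 7 (multiplicity 1)


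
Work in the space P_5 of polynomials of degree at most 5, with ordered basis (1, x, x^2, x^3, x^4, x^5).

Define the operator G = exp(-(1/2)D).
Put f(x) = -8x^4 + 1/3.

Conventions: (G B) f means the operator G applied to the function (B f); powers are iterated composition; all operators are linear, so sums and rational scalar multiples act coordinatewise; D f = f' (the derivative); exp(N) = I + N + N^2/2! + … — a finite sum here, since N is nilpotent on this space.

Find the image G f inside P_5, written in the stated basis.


the image equals g(x) = -8x^4 + 16x^3 - 12x^2 + 4x - 1/6

order-1 term: 16x^3
order-2 term: -12x^2
order-3 term: 4x
order-4 term: -1/2
the series for exp(-(1/2)D) f terminates at order 4
exp(-(1/2)D) f = -8x^4 + 16x^3 - 12x^2 + 4x - 1/6


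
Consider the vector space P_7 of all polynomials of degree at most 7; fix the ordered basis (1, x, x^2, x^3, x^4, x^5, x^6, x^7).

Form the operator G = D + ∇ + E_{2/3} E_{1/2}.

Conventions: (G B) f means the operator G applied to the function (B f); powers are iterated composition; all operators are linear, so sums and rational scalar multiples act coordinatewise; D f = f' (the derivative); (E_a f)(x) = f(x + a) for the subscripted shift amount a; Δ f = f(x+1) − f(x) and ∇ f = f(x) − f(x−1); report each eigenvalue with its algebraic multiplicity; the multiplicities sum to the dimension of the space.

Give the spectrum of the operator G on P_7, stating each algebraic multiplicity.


λ = 1 (multiplicity 8)

image of 1: 1
image of x: x + 19/6
image of x^2: x^2 + (19/3)x + 13/36
image of x^3: x^3 + (19/2)x^2 + (13/12)x + 559/216
image of x^4: x^4 + (38/3)x^3 + (13/6)x^2 + (559/54)x + 1105/1296
image of x^5: x^5 + (95/6)x^4 + (65/18)x^3 + (2795/108)x^2 + (5525/1296)x + 24583/7776
image of x^6: x^6 + 19x^5 + (65/12)x^4 + (2795/54)x^3 + (5525/432)x^2 + (24583/1296)x + 70993/46656
image of x^7: x^7 + (133/6)x^6 + (91/12)x^5 + (19565/216)x^4 + (38675/1296)x^3 + (172081/2592)x^2 + (496951/46656)x + 1103479/279936
the matrix is upper triangular; its diagonal is (1, 1, 1, 1, 1, 1, 1, 1)
for a triangular matrix the eigenvalues are the diagonal entries, with algebraic multiplicity their repetition count
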